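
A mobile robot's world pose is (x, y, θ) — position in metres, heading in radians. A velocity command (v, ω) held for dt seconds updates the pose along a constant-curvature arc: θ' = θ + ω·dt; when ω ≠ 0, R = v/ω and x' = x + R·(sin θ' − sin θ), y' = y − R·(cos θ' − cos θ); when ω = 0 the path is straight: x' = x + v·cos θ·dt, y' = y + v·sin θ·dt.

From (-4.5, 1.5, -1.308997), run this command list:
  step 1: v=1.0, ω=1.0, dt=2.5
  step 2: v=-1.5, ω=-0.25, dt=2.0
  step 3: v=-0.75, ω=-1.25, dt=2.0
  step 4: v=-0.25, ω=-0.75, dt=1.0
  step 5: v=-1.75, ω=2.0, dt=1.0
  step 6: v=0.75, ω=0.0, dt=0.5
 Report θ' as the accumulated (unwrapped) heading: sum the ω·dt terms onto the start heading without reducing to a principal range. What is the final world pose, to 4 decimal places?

(-4.8783, 1.0660, -0.5590)

step 1: θ'=1.1910 (R=1.0000) → pose (-2.6053, 1.3881, 1.1910)
step 2: θ'=0.6910 (R=6.0000) → pose (-4.3539, -1.0112, 0.6910)
step 3: θ'=-1.8090 (R=0.6000) → pose (-5.3194, -0.4072, -1.8090)
step 4: θ'=-2.5590 (R=0.3333) → pose (-5.1788, -0.2076, -2.5590)
step 5: θ'=-0.5590 (R=-0.8750) → pose (-5.1962, 1.2649, -0.5590)
step 6: θ'=-0.5590 (straight) → pose (-4.8783, 1.0660, -0.5590)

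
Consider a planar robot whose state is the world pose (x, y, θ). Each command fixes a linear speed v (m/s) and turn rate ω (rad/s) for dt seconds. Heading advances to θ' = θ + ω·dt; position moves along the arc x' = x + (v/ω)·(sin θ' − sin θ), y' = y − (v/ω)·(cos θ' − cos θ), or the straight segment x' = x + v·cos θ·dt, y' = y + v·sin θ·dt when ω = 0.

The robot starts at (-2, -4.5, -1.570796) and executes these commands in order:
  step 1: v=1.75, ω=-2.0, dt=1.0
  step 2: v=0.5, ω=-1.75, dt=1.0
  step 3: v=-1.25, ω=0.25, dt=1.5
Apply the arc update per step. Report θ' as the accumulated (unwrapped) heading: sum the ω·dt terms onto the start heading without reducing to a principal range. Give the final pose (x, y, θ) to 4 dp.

step 1: θ'=-3.5708 (R=-0.8750) → pose (-3.2391, -5.2956, -3.5708)
step 2: θ'=-5.3208 (R=-0.2857) → pose (-3.3547, -4.8725, -5.3208)
step 3: θ'=-4.9458 (R=-5.0000) → pose (-4.1163, -6.5739, -4.9458)

(-4.1163, -6.5739, -4.9458)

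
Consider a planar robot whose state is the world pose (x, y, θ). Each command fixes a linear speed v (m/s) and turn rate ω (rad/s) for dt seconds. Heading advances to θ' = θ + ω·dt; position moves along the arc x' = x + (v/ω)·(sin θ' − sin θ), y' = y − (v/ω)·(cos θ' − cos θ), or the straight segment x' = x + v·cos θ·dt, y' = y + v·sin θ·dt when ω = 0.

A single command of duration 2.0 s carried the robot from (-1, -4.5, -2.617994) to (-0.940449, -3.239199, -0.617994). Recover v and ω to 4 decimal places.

Δθ = -0.617994 − -2.617994 = 2.000000
ω = Δθ/dt = 2.000000/2.0 = 1.0000
R = −Δy/(cos θ' − cos θ) = -0.7500
v = R·ω = -0.7500·1.0000 = -0.7500

v = -0.7500, ω = 1.0000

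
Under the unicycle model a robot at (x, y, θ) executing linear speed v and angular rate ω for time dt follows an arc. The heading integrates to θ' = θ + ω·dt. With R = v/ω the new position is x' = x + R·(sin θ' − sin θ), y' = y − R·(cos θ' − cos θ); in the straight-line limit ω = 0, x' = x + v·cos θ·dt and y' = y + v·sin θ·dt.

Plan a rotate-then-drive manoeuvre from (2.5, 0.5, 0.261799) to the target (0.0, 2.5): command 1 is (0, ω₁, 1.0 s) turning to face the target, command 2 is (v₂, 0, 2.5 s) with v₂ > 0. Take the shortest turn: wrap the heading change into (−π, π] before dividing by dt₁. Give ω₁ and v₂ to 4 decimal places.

ω₁ = 2.2051, v₂ = 1.2806

heading to target = atan2(2.5−0.5, 0−2.5) = 2.4669
Δθ = wrap(2.4669 − 0.2618) = 2.2051; ω₁ = Δθ/dt₁ = 2.2051
distance = √((0−2.5)² + (2.5−0.5)²) = 3.2016; v₂ = distance/dt₂ = 1.2806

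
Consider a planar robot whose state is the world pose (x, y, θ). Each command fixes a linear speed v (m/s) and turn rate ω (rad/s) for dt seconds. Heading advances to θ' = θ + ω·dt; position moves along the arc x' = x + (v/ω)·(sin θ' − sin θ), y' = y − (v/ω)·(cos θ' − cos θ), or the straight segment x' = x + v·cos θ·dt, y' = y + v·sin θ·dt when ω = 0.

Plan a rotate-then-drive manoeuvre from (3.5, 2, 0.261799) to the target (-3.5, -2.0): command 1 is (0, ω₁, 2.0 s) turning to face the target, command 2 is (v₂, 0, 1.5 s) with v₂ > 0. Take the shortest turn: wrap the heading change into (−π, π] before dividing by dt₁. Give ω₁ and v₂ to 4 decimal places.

heading to target = atan2(-2−2, -3.5−3.5) = -2.6224
Δθ = wrap(-2.6224 − 0.2618) = -2.8842; ω₁ = Δθ/dt₁ = -1.4421
distance = √((-3.5−3.5)² + (-2−2)²) = 8.0623; v₂ = distance/dt₂ = 5.3748

ω₁ = -1.4421, v₂ = 5.3748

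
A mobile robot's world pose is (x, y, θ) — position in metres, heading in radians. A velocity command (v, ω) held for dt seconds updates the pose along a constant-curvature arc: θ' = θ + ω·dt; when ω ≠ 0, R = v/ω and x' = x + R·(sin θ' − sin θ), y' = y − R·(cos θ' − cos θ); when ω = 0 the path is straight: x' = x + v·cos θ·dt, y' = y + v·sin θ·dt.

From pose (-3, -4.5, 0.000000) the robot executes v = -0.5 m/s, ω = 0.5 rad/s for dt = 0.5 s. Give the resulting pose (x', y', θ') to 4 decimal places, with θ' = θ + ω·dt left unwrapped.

(-3.2474, -4.5311, 0.2500)

θ' = 0.0000 + 0.5·0.5 = 0.2500
R = v/ω = -0.5/0.5 = -1.0000
x' = -3 + -1.0000·(sin 0.2500 − sin 0.0000) = -3.2474
y' = -4.5 − -1.0000·(cos 0.2500 − cos 0.0000) = -4.5311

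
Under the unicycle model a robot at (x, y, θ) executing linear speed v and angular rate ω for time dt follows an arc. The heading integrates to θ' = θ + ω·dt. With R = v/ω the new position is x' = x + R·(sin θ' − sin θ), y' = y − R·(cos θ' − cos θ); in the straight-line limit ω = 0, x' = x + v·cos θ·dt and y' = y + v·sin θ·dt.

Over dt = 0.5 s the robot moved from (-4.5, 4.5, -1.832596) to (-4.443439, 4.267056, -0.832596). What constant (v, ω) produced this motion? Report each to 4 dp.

v = 0.5000, ω = 2.0000

Δθ = -0.832596 − -1.832596 = 1.000000
ω = Δθ/dt = 1.000000/0.5 = 2.0000
R = −Δy/(cos θ' − cos θ) = 0.2500
v = R·ω = 0.2500·2.0000 = 0.5000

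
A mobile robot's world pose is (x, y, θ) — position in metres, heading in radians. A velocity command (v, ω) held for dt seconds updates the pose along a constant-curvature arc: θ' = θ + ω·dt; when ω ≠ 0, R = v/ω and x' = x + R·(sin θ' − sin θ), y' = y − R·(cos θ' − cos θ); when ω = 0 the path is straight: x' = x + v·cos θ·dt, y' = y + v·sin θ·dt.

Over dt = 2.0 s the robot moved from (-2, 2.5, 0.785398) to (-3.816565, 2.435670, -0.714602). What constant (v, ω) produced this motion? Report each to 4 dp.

v = -1.0000, ω = -0.7500

Δθ = -0.714602 − 0.785398 = -1.500000
ω = Δθ/dt = -1.500000/2.0 = -0.7500
R = Δx/(sin θ' − sin θ) = 1.3333
v = R·ω = 1.3333·-0.7500 = -1.0000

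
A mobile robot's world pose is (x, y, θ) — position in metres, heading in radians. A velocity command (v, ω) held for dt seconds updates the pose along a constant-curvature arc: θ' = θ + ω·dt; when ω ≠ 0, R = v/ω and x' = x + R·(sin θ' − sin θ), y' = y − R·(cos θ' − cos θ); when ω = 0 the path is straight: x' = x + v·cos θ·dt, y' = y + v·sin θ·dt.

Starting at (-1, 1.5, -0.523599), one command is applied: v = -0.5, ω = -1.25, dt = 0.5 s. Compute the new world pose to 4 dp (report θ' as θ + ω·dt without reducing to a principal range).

(-1.1649, 1.6825, -1.1486)

θ' = -0.5236 + -1.25·0.5 = -1.1486
R = v/ω = -0.5/-1.25 = 0.4000
x' = -1 + 0.4000·(sin -1.1486 − sin -0.5236) = -1.1649
y' = 1.5 − 0.4000·(cos -1.1486 − cos -0.5236) = 1.6825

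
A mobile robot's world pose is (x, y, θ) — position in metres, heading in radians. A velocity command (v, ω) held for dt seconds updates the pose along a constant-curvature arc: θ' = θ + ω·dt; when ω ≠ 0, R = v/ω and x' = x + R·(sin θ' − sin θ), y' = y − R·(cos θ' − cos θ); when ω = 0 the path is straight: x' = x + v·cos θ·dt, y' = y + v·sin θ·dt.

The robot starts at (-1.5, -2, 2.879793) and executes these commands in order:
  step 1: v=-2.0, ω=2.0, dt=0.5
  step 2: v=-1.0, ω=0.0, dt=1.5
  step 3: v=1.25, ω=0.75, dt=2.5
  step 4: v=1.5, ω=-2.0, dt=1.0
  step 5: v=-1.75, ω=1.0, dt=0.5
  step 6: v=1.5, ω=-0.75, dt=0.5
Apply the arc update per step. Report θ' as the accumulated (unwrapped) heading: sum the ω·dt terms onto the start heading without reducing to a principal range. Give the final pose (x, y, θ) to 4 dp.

(0.9907, -4.6353, 3.8798)

step 1: θ'=3.8798 (R=-1.0000) → pose (-0.5682, -1.7738, 3.8798)
step 2: θ'=3.8798 (straight) → pose (0.5413, -0.7643, 3.8798)
step 3: θ'=5.7548 (R=1.6667) → pose (0.8227, -3.4365, 5.7548)
step 4: θ'=3.7548 (R=-0.7500) → pose (0.8762, -4.6976, 3.7548)
step 5: θ'=4.2548 (R=-1.7500) → pose (1.4390, -4.0395, 4.2548)
step 6: θ'=3.8798 (R=-2.0000) → pose (0.9907, -4.6353, 3.8798)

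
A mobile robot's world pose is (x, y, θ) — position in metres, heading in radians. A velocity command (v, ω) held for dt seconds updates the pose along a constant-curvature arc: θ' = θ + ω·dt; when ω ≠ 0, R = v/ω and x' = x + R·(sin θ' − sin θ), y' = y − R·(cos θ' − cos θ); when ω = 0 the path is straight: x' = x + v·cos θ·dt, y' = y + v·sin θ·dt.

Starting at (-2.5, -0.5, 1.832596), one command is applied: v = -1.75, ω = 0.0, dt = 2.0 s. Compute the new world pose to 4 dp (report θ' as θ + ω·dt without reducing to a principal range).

θ' = 1.8326 + 0.0·2.0 = 1.8326
ω = 0 → straight: x' = -2.5 + -1.75·cos(1.8326)·2.0 = -1.5941
y' = -0.5 + -1.75·sin(1.8326)·2.0 = -3.8807

(-1.5941, -3.8807, 1.8326)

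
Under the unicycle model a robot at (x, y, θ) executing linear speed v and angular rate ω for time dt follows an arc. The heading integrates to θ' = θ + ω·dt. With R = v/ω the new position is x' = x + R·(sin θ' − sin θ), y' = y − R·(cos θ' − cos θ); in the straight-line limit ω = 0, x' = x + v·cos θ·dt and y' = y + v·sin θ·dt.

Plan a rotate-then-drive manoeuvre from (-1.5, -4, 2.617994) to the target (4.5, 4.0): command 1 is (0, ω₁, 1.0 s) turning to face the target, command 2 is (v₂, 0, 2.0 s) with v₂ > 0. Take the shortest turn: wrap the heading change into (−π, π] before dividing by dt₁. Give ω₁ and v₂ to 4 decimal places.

heading to target = atan2(4−-4, 4.5−-1.5) = 0.9273
Δθ = wrap(0.9273 − 2.6180) = -1.6907; ω₁ = Δθ/dt₁ = -1.6907
distance = √((4.5−-1.5)² + (4−-4)²) = 10.0000; v₂ = distance/dt₂ = 5.0000

ω₁ = -1.6907, v₂ = 5.0000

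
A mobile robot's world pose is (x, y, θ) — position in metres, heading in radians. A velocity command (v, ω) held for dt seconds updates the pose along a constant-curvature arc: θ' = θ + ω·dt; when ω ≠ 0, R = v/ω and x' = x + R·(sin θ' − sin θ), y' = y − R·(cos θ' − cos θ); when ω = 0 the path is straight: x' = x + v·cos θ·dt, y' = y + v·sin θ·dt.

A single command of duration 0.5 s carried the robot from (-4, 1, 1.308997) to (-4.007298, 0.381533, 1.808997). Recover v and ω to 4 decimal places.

Δθ = 1.808997 − 1.308997 = 0.500000
ω = Δθ/dt = 0.500000/0.5 = 1.0000
R = −Δy/(cos θ' − cos θ) = -1.2500
v = R·ω = -1.2500·1.0000 = -1.2500

v = -1.2500, ω = 1.0000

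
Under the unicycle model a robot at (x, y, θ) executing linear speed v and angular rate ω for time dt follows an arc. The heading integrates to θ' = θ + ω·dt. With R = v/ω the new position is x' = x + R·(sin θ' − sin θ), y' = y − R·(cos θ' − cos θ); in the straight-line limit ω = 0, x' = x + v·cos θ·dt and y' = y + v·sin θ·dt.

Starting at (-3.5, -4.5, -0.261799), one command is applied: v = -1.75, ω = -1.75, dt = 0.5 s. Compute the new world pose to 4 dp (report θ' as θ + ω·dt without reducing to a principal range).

θ' = -0.2618 + -1.75·0.5 = -1.1368
R = v/ω = -1.75/-1.75 = 1.0000
x' = -3.5 + 1.0000·(sin -1.1368 − sin -0.2618) = -4.1485
y' = -4.5 − 1.0000·(cos -1.1368 − cos -0.2618) = -3.9546

(-4.1485, -3.9546, -1.1368)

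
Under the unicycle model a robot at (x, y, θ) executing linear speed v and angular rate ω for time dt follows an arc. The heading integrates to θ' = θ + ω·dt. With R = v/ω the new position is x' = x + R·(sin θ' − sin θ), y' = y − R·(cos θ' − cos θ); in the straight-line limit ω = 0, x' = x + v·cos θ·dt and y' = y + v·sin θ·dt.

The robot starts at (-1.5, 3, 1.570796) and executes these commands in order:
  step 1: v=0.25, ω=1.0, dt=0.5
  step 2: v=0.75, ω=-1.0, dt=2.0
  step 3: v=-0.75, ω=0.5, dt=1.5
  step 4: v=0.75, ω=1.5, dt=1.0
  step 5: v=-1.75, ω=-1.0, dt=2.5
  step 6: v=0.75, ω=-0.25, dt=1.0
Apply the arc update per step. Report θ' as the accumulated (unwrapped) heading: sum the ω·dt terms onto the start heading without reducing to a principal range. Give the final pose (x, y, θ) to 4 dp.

(-2.7956, 1.2965, -0.4292)

step 1: θ'=2.0708 (R=0.2500) → pose (-1.5306, 3.1199, 2.0708)
step 2: θ'=0.0708 (R=-0.7500) → pose (-0.9255, 4.2275, 0.0708)
step 3: θ'=0.8208 (R=-1.5000) → pose (-1.9169, 3.7538, 0.8208)
step 4: θ'=2.3208 (R=0.5000) → pose (-1.9169, 4.4354, 2.3208)
step 5: θ'=-0.1792 (R=1.7500) → pose (-3.5093, 1.5206, -0.1792)
step 6: θ'=-0.4292 (R=-3.0000) → pose (-2.7956, 1.2965, -0.4292)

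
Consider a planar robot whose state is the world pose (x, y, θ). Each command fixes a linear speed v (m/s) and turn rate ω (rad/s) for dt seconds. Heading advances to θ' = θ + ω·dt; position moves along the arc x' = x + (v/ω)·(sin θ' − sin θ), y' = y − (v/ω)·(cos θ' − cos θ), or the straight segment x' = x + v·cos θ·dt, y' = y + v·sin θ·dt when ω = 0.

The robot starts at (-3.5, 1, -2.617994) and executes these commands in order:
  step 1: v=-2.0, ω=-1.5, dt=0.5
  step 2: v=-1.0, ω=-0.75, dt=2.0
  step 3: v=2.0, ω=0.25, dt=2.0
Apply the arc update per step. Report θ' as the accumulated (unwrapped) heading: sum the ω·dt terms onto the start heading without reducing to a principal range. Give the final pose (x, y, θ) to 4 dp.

(-1.8892, 3.5795, -4.3680)

step 1: θ'=-3.3680 (R=1.3333) → pose (-2.5340, 1.1446, -3.3680)
step 2: θ'=-4.8680 (R=1.3333) → pose (-1.5161, -0.3613, -4.8680)
step 3: θ'=-4.3680 (R=8.0000) → pose (-1.8892, 3.5795, -4.3680)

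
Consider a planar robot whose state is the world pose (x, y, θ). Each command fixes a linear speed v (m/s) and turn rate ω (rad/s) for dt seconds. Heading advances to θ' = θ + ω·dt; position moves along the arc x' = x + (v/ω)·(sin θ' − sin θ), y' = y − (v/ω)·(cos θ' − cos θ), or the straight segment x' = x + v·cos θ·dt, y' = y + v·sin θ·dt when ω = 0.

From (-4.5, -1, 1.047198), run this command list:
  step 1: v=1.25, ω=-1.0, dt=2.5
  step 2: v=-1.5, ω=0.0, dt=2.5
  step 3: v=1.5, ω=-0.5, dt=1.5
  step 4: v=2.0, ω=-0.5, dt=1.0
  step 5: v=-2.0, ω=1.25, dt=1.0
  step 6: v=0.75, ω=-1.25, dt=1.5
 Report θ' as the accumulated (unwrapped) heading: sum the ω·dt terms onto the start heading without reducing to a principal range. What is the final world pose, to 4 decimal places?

step 1: θ'=-1.4528 (R=-1.2500) → pose (-2.1762, -1.4778, -1.4528)
step 2: θ'=-1.4528 (straight) → pose (-2.6176, 2.2461, -1.4528)
step 3: θ'=-2.2028 (R=-3.0000) → pose (-3.1762, 0.1206, -2.2028)
step 4: θ'=-2.7028 (R=-4.0000) → pose (-4.7042, -1.1374, -2.7028)
step 5: θ'=-1.4528 (R=-1.6000) → pose (-3.7951, 0.4994, -1.4528)
step 6: θ'=-3.3278 (R=-0.6000) → pose (-4.5020, -0.1609, -3.3278)

(-4.5020, -0.1609, -3.3278)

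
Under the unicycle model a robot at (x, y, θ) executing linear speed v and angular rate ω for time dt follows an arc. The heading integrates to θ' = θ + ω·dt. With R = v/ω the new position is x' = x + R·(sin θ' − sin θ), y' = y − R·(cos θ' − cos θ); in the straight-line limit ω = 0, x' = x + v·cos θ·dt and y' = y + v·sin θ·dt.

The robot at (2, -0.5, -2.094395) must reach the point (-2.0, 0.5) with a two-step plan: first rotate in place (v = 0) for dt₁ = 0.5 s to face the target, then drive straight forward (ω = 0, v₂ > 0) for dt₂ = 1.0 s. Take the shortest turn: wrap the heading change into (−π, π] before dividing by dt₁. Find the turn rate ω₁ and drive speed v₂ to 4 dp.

heading to target = atan2(0.5−-0.5, -2−2) = 2.8966
Δθ = wrap(2.8966 − -2.0944) = -1.2922; ω₁ = Δθ/dt₁ = -2.5844
distance = √((-2−2)² + (0.5−-0.5)²) = 4.1231; v₂ = distance/dt₂ = 4.1231

ω₁ = -2.5844, v₂ = 4.1231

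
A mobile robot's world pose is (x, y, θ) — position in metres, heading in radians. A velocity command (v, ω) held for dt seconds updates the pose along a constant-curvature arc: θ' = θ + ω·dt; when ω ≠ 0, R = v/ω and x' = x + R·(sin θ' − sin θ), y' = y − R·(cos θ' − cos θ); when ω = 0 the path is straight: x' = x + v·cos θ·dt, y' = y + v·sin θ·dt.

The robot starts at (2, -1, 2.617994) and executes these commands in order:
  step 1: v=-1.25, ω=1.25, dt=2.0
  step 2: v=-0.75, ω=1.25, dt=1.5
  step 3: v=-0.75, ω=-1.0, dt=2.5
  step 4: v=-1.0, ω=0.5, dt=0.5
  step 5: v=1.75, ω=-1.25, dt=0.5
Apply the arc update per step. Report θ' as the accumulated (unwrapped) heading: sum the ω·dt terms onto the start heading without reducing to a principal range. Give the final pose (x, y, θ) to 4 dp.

step 1: θ'=5.1180 (R=-1.0000) → pose (3.4189, 0.2606, 5.1180)
step 2: θ'=6.9930 (R=-0.6000) → pose (2.4765, 0.4789, 6.9930)
step 3: θ'=4.4930 (R=0.7500) → pose (1.2557, 1.2110, 4.4930)
step 4: θ'=4.7430 (R=-2.0000) → pose (1.3027, 1.7075, 4.7430)
step 5: θ'=4.1180 (R=-1.4000) → pose (1.0633, 0.8807, 4.1180)

(1.0633, 0.8807, 4.1180)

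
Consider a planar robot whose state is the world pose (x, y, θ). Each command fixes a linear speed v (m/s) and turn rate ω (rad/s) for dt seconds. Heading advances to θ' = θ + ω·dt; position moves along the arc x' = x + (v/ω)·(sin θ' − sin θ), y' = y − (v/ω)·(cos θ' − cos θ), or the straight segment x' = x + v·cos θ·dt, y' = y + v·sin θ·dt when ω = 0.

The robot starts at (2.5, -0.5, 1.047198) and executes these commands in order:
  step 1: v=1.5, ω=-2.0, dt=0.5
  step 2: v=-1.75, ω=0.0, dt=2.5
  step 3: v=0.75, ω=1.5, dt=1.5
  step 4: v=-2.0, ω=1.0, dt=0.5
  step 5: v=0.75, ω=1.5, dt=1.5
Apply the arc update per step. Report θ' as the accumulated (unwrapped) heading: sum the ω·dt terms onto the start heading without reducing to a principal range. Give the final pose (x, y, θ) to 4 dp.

(-0.7270, -0.6898, 5.0472)

step 1: θ'=0.0472 (R=-0.7500) → pose (3.1141, -0.1258, 0.0472)
step 2: θ'=0.0472 (straight) → pose (-1.2560, -0.3322, 0.0472)
step 3: θ'=2.2972 (R=0.5000) → pose (-0.9058, 0.4993, 2.2972)
step 4: θ'=2.7972 (R=-2.0000) → pose (-0.0859, -0.0549, 2.7972)
step 5: θ'=5.0472 (R=0.5000) → pose (-0.7270, -0.6898, 5.0472)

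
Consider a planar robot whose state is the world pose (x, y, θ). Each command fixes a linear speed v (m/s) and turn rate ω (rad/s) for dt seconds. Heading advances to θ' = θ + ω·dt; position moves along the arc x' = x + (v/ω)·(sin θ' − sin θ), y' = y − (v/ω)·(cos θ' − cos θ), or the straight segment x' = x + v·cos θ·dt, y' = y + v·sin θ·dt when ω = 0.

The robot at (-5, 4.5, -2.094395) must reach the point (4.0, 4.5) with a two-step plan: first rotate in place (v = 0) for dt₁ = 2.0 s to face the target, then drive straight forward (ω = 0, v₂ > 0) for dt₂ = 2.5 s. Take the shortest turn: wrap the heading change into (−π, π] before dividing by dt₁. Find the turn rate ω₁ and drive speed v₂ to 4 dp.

heading to target = atan2(4.5−4.5, 4−-5) = 0.0000
Δθ = wrap(0.0000 − -2.0944) = 2.0944; ω₁ = Δθ/dt₁ = 1.0472
distance = √((4−-5)² + (4.5−4.5)²) = 9.0000; v₂ = distance/dt₂ = 3.6000

ω₁ = 1.0472, v₂ = 3.6000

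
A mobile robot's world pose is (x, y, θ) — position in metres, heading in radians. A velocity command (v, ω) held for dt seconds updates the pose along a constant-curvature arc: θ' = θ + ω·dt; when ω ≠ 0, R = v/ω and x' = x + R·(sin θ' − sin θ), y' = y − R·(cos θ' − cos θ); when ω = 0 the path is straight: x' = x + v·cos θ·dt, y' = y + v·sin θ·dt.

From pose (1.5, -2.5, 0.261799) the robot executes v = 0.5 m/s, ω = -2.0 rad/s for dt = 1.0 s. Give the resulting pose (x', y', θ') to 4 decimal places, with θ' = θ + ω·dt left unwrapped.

θ' = 0.2618 + -2.0·1.0 = -1.7382
R = v/ω = 0.5/-2.0 = -0.2500
x' = 1.5 + -0.2500·(sin -1.7382 − sin 0.2618) = 1.8112
y' = -2.5 − -0.2500·(cos -1.7382 − cos 0.2618) = -2.7831

(1.8112, -2.7831, -1.7382)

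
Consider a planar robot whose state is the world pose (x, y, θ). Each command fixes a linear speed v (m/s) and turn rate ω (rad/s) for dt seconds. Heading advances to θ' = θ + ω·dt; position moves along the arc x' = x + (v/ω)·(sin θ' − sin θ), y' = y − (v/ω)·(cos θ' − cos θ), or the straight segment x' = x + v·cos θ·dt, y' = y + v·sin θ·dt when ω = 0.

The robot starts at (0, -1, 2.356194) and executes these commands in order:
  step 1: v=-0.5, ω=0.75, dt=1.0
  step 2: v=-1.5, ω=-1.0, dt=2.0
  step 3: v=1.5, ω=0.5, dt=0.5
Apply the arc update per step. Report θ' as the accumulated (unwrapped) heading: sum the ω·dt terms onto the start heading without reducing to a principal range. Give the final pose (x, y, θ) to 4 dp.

step 1: θ'=3.1062 (R=-0.6667) → pose (0.4478, -1.1948, 3.1062)
step 2: θ'=1.1062 (R=1.5000) → pose (1.7357, -3.3660, 1.1062)
step 3: θ'=1.3562 (R=3.0000) → pose (1.9849, -2.6607, 1.3562)

(1.9849, -2.6607, 1.3562)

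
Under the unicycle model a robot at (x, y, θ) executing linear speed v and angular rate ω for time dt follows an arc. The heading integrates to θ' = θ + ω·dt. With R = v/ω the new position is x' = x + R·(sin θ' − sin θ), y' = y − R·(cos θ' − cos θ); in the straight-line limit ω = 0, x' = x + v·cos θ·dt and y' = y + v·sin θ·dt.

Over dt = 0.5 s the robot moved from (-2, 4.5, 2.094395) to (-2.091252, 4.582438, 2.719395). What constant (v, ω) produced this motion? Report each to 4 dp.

Δθ = 2.719395 − 2.094395 = 0.625000
ω = Δθ/dt = 0.625000/0.5 = 1.2500
R = Δx/(sin θ' − sin θ) = 0.2000
v = R·ω = 0.2000·1.2500 = 0.2500

v = 0.2500, ω = 1.2500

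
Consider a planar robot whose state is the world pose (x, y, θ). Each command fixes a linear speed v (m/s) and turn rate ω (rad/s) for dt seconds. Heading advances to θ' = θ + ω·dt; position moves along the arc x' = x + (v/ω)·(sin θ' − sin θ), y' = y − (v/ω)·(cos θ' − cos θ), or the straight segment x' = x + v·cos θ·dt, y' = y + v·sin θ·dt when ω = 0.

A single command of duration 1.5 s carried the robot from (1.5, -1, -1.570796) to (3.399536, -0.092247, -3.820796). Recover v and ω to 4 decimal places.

v = -1.7500, ω = -1.5000

Δθ = -3.820796 − -1.570796 = -2.250000
ω = Δθ/dt = -2.250000/1.5 = -1.5000
R = Δx/(sin θ' − sin θ) = 1.1667
v = R·ω = 1.1667·-1.5000 = -1.7500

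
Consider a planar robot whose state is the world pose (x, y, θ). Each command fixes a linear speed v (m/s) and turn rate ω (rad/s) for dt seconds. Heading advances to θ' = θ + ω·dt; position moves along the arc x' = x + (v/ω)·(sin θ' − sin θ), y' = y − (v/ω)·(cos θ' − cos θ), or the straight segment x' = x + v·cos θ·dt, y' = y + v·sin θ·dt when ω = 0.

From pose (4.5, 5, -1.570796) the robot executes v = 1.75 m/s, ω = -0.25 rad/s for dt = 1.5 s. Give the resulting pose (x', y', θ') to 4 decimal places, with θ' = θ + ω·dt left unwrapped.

(4.0136, 2.4361, -1.9458)

θ' = -1.5708 + -0.25·1.5 = -1.9458
R = v/ω = 1.75/-0.25 = -7.0000
x' = 4.5 + -7.0000·(sin -1.9458 − sin -1.5708) = 4.0136
y' = 5 − -7.0000·(cos -1.9458 − cos -1.5708) = 2.4361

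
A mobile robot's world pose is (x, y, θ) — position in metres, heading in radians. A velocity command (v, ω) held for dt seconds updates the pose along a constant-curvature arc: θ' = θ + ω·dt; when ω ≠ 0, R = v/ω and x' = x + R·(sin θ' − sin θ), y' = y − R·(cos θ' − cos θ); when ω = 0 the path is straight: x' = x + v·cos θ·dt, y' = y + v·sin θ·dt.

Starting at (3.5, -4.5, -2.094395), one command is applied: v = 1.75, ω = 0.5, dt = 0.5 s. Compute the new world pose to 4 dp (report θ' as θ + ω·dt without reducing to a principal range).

(3.1613, -5.3043, -1.8444)

θ' = -2.0944 + 0.5·0.5 = -1.8444
R = v/ω = 1.75/0.5 = 3.5000
x' = 3.5 + 3.5000·(sin -1.8444 − sin -2.0944) = 3.1613
y' = -4.5 − 3.5000·(cos -1.8444 − cos -2.0944) = -5.3043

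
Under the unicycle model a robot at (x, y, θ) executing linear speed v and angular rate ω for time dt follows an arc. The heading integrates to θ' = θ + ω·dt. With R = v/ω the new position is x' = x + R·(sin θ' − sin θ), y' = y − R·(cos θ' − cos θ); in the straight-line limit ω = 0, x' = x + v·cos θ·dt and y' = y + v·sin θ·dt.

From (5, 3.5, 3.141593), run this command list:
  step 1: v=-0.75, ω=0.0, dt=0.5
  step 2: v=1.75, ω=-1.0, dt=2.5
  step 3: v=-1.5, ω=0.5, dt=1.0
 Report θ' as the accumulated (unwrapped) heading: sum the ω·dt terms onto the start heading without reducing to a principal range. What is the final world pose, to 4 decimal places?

step 1: θ'=3.1416 (straight) → pose (5.3750, 3.5000, 3.1416)
step 2: θ'=0.6416 (R=-1.7500) → pose (4.3277, 6.6520, 0.6416)
step 3: θ'=1.1416 (R=-3.0000) → pose (3.3952, 5.4970, 1.1416)

(3.3952, 5.4970, 1.1416)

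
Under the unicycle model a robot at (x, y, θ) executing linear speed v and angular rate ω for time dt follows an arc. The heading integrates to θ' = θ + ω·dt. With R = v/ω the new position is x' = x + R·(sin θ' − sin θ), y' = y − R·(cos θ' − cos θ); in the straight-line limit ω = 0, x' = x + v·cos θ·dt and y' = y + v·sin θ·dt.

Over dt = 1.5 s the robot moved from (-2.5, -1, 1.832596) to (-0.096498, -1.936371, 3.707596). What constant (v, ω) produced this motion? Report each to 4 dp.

v = -2.0000, ω = 1.2500

Δθ = 3.707596 − 1.832596 = 1.875000
ω = Δθ/dt = 1.875000/1.5 = 1.2500
R = Δx/(sin θ' − sin θ) = -1.6000
v = R·ω = -1.6000·1.2500 = -2.0000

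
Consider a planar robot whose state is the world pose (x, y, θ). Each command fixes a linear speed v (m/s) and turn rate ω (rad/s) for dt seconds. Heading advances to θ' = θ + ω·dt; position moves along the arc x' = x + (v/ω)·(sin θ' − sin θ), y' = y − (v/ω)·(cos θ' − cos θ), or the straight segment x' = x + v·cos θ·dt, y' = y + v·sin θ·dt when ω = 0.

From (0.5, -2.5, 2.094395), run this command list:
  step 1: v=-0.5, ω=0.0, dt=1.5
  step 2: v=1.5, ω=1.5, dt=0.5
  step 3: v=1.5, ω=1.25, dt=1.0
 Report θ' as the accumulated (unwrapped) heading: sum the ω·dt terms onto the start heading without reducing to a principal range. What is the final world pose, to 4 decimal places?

(-1.0276, -3.1455, 4.0944)

step 1: θ'=2.0944 (straight) → pose (0.8750, -3.1495, 2.0944)
step 2: θ'=2.8444 (R=1.0000) → pose (0.3018, -2.6934, 2.8444)
step 3: θ'=4.0944 (R=1.2000) → pose (-1.0276, -3.1455, 4.0944)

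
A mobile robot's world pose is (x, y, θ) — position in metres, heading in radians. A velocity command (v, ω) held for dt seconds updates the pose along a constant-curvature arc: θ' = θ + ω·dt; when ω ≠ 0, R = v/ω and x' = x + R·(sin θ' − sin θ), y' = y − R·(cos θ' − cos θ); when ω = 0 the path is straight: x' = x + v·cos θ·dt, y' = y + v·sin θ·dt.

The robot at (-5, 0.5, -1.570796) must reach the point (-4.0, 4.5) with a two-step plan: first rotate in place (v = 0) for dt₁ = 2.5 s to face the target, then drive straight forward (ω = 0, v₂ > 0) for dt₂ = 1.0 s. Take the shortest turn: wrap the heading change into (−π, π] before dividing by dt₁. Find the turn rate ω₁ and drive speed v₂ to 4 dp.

ω₁ = 1.1586, v₂ = 4.1231

heading to target = atan2(4.5−0.5, -4−-5) = 1.3258
Δθ = wrap(1.3258 − -1.5708) = 2.8966; ω₁ = Δθ/dt₁ = 1.1586
distance = √((-4−-5)² + (4.5−0.5)²) = 4.1231; v₂ = distance/dt₂ = 4.1231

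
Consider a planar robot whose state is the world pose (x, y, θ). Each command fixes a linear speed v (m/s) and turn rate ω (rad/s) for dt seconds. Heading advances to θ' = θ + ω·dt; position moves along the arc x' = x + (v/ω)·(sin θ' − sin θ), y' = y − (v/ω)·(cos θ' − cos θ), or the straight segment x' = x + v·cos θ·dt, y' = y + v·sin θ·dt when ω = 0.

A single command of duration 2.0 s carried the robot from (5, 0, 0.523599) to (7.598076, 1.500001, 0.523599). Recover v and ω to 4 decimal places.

Δθ = 0.523599 − 0.523599 = 0.000000
ω = Δθ/dt = 0.000000/2.0 = 0.0000
ω = 0 → v = (Δx·cos θ + Δy·sin θ)/dt = 1.5000

v = 1.5000, ω = 0.0000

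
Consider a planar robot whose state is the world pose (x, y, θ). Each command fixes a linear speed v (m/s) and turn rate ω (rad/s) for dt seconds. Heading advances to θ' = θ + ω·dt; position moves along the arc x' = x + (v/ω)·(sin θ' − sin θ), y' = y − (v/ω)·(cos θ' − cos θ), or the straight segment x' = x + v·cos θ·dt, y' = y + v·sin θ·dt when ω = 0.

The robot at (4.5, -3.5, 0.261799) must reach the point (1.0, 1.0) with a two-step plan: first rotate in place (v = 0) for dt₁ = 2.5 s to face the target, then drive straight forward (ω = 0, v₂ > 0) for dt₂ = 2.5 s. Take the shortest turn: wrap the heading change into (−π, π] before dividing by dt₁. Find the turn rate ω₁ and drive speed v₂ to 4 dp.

ω₁ = 0.7880, v₂ = 2.2804

heading to target = atan2(1−-3.5, 1−4.5) = 2.2318
Δθ = wrap(2.2318 − 0.2618) = 1.9700; ω₁ = Δθ/dt₁ = 0.7880
distance = √((1−4.5)² + (1−-3.5)²) = 5.7009; v₂ = distance/dt₂ = 2.2804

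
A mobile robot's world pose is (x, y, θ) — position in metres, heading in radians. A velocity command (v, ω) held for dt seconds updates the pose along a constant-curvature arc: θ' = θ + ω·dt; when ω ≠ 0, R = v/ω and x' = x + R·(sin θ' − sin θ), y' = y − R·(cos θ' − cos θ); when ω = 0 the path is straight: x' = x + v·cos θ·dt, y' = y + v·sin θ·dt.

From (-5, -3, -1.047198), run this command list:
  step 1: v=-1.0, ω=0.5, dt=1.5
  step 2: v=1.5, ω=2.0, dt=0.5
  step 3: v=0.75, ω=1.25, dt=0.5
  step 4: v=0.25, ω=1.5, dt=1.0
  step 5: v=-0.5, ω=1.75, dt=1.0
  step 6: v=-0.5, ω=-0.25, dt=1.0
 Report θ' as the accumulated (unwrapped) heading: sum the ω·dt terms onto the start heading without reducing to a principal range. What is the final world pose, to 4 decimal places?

(-4.8584, -0.7153, 4.3278)

step 1: θ'=-0.2972 (R=-2.0000) → pose (-6.1464, -2.0877, -0.2972)
step 2: θ'=0.7028 (R=0.7500) → pose (-5.4420, -1.9428, 0.7028)
step 3: θ'=1.3278 (R=0.6000) → pose (-5.2474, -1.6294, 1.3278)
step 4: θ'=2.8278 (R=0.1667) → pose (-5.3577, -1.4307, 2.8278)
step 5: θ'=4.5778 (R=-0.2857) → pose (-4.9864, -1.1973, 4.5778)
step 6: θ'=4.3278 (R=2.0000) → pose (-4.8584, -0.7153, 4.3278)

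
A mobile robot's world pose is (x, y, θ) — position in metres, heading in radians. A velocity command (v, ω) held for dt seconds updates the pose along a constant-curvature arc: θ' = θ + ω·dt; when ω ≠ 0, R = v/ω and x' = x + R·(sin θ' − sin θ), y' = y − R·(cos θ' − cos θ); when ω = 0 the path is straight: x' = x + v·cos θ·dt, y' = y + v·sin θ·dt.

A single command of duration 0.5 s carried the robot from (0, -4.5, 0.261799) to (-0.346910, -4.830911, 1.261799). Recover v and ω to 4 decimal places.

Δθ = 1.261799 − 0.261799 = 1.000000
ω = Δθ/dt = 1.000000/0.5 = 2.0000
R = Δx/(sin θ' − sin θ) = -0.5000
v = R·ω = -0.5000·2.0000 = -1.0000

v = -1.0000, ω = 2.0000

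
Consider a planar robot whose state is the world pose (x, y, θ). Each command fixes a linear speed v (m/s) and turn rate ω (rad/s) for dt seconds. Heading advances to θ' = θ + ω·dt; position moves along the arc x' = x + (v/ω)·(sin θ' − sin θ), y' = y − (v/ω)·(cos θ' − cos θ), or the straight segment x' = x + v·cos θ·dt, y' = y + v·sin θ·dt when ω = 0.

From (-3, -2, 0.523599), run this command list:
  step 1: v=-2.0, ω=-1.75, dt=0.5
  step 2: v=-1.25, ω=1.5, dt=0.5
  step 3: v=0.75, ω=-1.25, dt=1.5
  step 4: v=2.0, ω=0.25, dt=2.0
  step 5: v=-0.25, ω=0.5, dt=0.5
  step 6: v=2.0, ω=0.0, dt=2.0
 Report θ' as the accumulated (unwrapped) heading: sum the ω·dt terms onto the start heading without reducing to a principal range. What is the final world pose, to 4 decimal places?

(0.4997, -8.8831, -0.7264)

step 1: θ'=-0.3514 (R=1.1429) → pose (-3.9648, -2.0833, -0.3514)
step 2: θ'=0.3986 (R=-0.8333) → pose (-4.5751, -2.0977, 0.3986)
step 3: θ'=-1.4764 (R=-0.6000) → pose (-3.7449, -2.5941, -1.4764)
step 4: θ'=-0.9764 (R=8.0000) → pose (-2.4084, -6.3201, -0.9764)
step 5: θ'=-0.7264 (R=-0.5000) → pose (-2.4906, -6.2263, -0.7264)
step 6: θ'=-0.7264 (straight) → pose (0.4997, -8.8831, -0.7264)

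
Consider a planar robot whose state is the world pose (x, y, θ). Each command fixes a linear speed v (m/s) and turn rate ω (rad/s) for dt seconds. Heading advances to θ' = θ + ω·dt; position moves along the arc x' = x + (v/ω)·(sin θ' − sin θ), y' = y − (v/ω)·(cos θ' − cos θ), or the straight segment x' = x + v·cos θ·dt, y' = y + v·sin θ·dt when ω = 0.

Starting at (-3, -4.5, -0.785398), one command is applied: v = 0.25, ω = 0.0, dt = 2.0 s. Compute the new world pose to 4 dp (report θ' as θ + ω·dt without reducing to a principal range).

(-2.6464, -4.8536, -0.7854)

θ' = -0.7854 + 0.0·2.0 = -0.7854
ω = 0 → straight: x' = -3 + 0.25·cos(-0.7854)·2.0 = -2.6464
y' = -4.5 + 0.25·sin(-0.7854)·2.0 = -4.8536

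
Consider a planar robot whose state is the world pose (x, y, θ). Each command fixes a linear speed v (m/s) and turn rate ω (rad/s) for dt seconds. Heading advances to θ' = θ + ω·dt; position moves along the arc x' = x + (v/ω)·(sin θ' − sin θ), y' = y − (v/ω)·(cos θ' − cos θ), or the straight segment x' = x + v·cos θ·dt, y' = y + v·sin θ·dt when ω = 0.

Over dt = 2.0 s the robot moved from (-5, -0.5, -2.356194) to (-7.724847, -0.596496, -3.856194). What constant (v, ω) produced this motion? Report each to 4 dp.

v = 1.5000, ω = -0.7500

Δθ = -3.856194 − -2.356194 = -1.500000
ω = Δθ/dt = -1.500000/2.0 = -0.7500
R = Δx/(sin θ' − sin θ) = -2.0000
v = R·ω = -2.0000·-0.7500 = 1.5000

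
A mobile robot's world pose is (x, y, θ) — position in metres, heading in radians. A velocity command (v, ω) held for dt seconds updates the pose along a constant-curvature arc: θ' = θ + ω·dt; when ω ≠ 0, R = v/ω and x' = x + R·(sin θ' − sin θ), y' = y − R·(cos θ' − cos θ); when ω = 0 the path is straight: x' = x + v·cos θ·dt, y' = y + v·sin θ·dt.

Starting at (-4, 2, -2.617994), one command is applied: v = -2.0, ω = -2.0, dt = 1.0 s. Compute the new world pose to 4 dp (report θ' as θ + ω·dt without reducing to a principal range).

(-2.5045, 1.2282, -4.6180)

θ' = -2.6180 + -2.0·1.0 = -4.6180
R = v/ω = -2.0/-2.0 = 1.0000
x' = -4 + 1.0000·(sin -4.6180 − sin -2.6180) = -2.5045
y' = 2 − 1.0000·(cos -4.6180 − cos -2.6180) = 1.2282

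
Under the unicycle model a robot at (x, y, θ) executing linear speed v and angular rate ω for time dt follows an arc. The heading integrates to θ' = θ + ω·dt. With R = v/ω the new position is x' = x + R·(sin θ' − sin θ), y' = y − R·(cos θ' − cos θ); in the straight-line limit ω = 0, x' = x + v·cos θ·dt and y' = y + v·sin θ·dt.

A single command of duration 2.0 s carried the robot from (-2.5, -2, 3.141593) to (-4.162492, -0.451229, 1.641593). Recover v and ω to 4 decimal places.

v = 1.2500, ω = -0.7500

Δθ = 1.641593 − 3.141593 = -1.500000
ω = Δθ/dt = -1.500000/2.0 = -0.7500
R = Δx/(sin θ' − sin θ) = -1.6667
v = R·ω = -1.6667·-0.7500 = 1.2500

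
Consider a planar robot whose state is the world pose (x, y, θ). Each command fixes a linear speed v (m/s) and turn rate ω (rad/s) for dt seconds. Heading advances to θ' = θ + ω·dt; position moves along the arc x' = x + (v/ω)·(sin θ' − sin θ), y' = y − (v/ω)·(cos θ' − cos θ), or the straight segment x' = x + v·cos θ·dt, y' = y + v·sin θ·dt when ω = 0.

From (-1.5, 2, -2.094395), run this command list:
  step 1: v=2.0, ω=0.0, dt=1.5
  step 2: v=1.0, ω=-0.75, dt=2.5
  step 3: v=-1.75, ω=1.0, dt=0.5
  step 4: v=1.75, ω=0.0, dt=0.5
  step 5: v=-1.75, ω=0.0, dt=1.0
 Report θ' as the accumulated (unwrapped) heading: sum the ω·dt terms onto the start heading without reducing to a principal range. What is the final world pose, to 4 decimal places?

step 1: θ'=-2.0944 (straight) → pose (-3.0000, -0.5981, -2.0944)
step 2: θ'=-3.9694 (R=-1.3333) → pose (-5.1366, -0.8334, -3.9694)
step 3: θ'=-3.4694 (R=-1.7500) → pose (-4.4113, -1.3064, -3.4694)
step 4: θ'=-3.4694 (straight) → pose (-5.2397, -1.0246, -3.4694)
step 5: θ'=-3.4694 (straight) → pose (-3.5829, -1.5881, -3.4694)

(-3.5829, -1.5881, -3.4694)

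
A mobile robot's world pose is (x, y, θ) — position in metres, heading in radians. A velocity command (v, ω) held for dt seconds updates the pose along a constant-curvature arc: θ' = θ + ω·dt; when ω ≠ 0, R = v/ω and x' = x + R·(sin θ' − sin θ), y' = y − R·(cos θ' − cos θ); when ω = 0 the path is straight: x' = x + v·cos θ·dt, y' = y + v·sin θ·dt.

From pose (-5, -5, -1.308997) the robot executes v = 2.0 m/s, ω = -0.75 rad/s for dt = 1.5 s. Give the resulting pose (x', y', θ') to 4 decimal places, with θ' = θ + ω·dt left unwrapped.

θ' = -1.3090 + -0.75·1.5 = -2.4340
R = v/ω = 2.0/-0.75 = -2.6667
x' = -5 + -2.6667·(sin -2.4340 − sin -1.3090) = -5.8424
y' = -5 − -2.6667·(cos -2.4340 − cos -1.3090) = -7.7167

(-5.8424, -7.7167, -2.4340)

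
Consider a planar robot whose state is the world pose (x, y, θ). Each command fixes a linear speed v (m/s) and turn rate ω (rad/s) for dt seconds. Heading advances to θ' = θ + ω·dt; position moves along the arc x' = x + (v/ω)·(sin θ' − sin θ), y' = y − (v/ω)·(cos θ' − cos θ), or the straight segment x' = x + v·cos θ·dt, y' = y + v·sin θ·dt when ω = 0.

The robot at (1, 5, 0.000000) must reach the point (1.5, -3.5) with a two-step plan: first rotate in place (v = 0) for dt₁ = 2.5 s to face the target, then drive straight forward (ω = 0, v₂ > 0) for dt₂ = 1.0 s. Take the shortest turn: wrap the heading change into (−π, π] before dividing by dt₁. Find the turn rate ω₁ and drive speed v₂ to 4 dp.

ω₁ = -0.6048, v₂ = 8.5147

heading to target = atan2(-3.5−5, 1.5−1) = -1.5120
Δθ = wrap(-1.5120 − 0.0000) = -1.5120; ω₁ = Δθ/dt₁ = -0.6048
distance = √((1.5−1)² + (-3.5−5)²) = 8.5147; v₂ = distance/dt₂ = 8.5147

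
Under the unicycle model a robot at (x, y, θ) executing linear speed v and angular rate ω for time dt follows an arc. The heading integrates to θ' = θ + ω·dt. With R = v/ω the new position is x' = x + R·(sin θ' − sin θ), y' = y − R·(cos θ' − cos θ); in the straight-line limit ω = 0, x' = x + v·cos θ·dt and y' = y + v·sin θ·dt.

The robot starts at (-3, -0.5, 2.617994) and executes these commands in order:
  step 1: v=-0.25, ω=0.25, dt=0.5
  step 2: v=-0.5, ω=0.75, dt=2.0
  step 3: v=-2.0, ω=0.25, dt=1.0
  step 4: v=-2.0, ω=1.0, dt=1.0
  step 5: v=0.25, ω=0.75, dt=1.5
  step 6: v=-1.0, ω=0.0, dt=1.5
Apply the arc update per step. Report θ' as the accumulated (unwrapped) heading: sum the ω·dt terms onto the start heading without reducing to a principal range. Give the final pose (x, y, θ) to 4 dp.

(-2.9628, 2.9045, 6.6180)

step 1: θ'=2.7430 (R=-1.0000) → pose (-2.8881, -0.5556, 2.7430)
step 2: θ'=4.2430 (R=-0.6667) → pose (-2.0348, -0.2427, 4.2430)
step 3: θ'=4.4930 (R=-8.0000) → pose (-1.3613, 1.6349, 4.4930)
step 4: θ'=5.4930 (R=-2.0000) → pose (-1.8924, 3.4776, 5.4930)
step 5: θ'=6.6180 (R=0.3333) → pose (-1.5460, 3.3974, 6.6180)
step 6: θ'=6.6180 (straight) → pose (-2.9628, 2.9045, 6.6180)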